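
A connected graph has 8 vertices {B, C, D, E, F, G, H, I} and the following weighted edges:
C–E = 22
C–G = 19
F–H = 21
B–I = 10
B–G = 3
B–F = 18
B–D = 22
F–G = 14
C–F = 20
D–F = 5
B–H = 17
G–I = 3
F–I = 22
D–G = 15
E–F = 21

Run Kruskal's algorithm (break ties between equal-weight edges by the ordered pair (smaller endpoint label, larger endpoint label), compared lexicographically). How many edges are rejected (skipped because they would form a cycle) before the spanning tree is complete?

4

Kruskal: consider edges lightest-first.
B–G (3): add — endpoints in different components.
G–I (3): add — endpoints in different components.
D–F (5): add — endpoints in different components.
B–I (10): skip — B and I already connected.
F–G (14): add — endpoints in different components.
D–G (15): skip — D and G already connected.
B–H (17): add — endpoints in different components.
B–F (18): skip — B and F already connected.
C–G (19): add — endpoints in different components.
C–F (20): skip — C and F already connected.
E–F (21): add — endpoints in different components.
Edges rejected before the tree was complete: 4.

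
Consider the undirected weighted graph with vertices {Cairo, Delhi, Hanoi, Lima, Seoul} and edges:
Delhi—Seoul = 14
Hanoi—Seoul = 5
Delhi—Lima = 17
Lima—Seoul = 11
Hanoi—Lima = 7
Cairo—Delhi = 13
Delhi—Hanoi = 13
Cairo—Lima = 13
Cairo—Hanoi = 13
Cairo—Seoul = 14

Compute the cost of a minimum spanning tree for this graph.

Kruskal's algorithm — process edges by increasing weight (ties by edge label):
Hanoi—Seoul (5): add. Components now {Hanoi,Seoul} {Lima} {Delhi} {Cairo}
Hanoi—Lima (7): add. Components now {Hanoi,Lima,Seoul} {Delhi} {Cairo}
Lima—Seoul (11): skip — Seoul and Lima already connected.
Cairo—Delhi (13): add. Components now {Hanoi,Lima,Seoul} {Cairo,Delhi}
Cairo—Hanoi (13): add. Components now {Cairo,Delhi,Hanoi,Lima,Seoul}
MST edges: Hanoi—Seoul, Hanoi—Lima, Cairo—Delhi, Cairo—Hanoi; total weight 5+7+13+13 = 38.

38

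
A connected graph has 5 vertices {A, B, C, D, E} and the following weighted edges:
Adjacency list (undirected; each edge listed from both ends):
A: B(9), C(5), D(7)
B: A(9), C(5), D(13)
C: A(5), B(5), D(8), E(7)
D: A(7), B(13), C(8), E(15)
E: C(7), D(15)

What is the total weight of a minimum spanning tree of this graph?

24

Prim, starting at A.
Step 1: cheapest edge leaving the tree is A—C (5); add C.
Step 2: cheapest edge leaving the tree is B—C (5); add B.
Step 3: cheapest edge leaving the tree is A—D (7); add D.
Step 4: cheapest edge leaving the tree is C—E (7); add E.
MST edges: A—C, B—C, A—D, C—E; total weight 5+5+7+7 = 24.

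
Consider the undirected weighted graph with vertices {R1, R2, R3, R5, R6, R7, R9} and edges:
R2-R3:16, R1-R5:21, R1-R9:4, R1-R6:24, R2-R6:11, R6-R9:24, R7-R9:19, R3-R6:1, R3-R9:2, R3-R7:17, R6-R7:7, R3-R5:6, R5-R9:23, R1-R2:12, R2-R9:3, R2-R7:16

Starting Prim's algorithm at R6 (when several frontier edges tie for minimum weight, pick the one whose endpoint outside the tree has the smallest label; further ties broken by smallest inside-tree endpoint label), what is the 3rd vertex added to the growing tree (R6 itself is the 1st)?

R9

Prim, starting at R6.
Step 1: cheapest edge leaving the tree is R3-R6 (1); add R3.
Step 2: cheapest edge leaving the tree is R3-R9 (2); add R9.
Step 3: cheapest edge leaving the tree is R2-R9 (3); add R2.
Step 4: cheapest edge leaving the tree is R1-R9 (4); add R1.
Step 5: cheapest edge leaving the tree is R3-R5 (6); add R5.
Step 6: cheapest edge leaving the tree is R6-R7 (7); add R7.
Vertex order: R6, R3, R9, R2, R1, R5, R7. The 3rd vertex is R9.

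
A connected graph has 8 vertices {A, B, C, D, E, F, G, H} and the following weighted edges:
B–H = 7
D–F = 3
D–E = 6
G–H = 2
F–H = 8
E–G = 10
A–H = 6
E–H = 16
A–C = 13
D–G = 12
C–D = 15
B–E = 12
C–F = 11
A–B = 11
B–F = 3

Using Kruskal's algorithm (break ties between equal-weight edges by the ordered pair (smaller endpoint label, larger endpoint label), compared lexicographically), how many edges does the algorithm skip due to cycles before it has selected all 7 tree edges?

Kruskal: consider edges lightest-first.
G–H (2): add — endpoints in different components.
B–F (3): add — endpoints in different components.
D–F (3): add — endpoints in different components.
A–H (6): add — endpoints in different components.
D–E (6): add — endpoints in different components.
B–H (7): add — endpoints in different components.
F–H (8): skip — F and H already connected.
E–G (10): skip — E and G already connected.
A–B (11): skip — A and B already connected.
C–F (11): add — endpoints in different components.
Edges rejected before the tree was complete: 3.

3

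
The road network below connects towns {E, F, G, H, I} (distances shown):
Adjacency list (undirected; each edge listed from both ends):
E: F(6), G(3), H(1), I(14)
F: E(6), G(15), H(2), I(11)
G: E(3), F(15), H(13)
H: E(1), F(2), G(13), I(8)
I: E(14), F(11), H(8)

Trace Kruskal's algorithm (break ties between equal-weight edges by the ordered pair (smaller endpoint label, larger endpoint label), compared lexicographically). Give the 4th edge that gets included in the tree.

Kruskal: consider edges lightest-first.
E–H (1): add. Components now {E,H} {F} {G} {I}
F–H (2): add. Components now {E,F,H} {G} {I}
E–G (3): add. Components now {E,F,G,H} {I}
E–F (6): skip — E and F already connected.
H–I (8): add. Components now {E,F,G,H,I}
The 4th edge added is H–I.

H-I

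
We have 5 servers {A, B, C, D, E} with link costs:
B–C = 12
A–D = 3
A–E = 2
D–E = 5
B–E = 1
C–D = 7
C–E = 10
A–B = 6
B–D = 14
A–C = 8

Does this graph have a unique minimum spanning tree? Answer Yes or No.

Yes

Kruskal: consider edges lightest-first.
B–E (1): add — endpoints in different components.
A–E (2): add — endpoints in different components.
A–D (3): add — endpoints in different components.
D–E (5): skip — D and E already connected.
A–B (6): skip — A and B already connected.
C–D (7): add — endpoints in different components.
Every non-tree edge has weight strictly greater than the heaviest edge on the tree path between its endpoints, so the MST is unique.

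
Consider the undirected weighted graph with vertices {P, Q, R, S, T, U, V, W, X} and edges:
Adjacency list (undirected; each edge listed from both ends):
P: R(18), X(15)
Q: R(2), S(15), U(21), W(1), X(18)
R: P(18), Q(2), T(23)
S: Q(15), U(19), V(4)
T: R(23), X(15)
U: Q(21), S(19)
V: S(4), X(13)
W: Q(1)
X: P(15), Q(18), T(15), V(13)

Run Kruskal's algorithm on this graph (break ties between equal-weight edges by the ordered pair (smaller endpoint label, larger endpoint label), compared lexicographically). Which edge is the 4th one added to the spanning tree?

V-X

Sort edges by weight, then run Kruskal:
Q—W (1): add — endpoints in different components.
Q—R (2): add — endpoints in different components.
S—V (4): add — endpoints in different components.
V—X (13): add — endpoints in different components.
P—X (15): add — endpoints in different components.
Q—S (15): add — endpoints in different components.
T—X (15): add — endpoints in different components.
P—R (18): skip — P and R already connected.
Q—X (18): skip — X and Q already connected.
S—U (19): add — endpoints in different components.
The 4th edge added is V—X.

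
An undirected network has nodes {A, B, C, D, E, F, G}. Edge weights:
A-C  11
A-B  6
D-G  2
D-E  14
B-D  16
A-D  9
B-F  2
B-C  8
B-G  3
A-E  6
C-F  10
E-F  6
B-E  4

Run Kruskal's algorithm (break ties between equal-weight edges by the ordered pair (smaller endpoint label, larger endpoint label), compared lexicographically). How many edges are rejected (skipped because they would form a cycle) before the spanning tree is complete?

Kruskal: consider edges lightest-first.
B-F (2): add. Components now {A} {B,F} {C} {D} {E} {G}
D-G (2): add. Components now {A} {B,F} {C} {D,G} {E}
B-G (3): add. Components now {A} {B,D,F,G} {C} {E}
B-E (4): add. Components now {A} {B,D,E,F,G} {C}
A-B (6): add. Components now {A,B,D,E,F,G} {C}
A-E (6): skip — A and E already connected.
E-F (6): skip — E and F already connected.
B-C (8): add. Components now {A,B,C,D,E,F,G}
Edges rejected before the tree was complete: 2.

2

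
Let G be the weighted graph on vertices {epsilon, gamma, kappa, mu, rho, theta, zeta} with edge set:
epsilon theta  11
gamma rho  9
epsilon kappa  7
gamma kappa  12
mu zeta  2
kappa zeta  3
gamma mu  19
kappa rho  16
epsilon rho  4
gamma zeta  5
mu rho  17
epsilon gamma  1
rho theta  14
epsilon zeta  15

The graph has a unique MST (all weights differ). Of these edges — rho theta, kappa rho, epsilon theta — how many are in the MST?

1

Kruskal's algorithm — process edges by increasing weight (ties by edge label):
epsilon gamma (1): add — endpoints in different components.
mu zeta (2): add — endpoints in different components.
kappa zeta (3): add — endpoints in different components.
epsilon rho (4): add — endpoints in different components.
gamma zeta (5): add — endpoints in different components.
epsilon kappa (7): skip — epsilon and kappa already connected.
gamma rho (9): skip — gamma and rho already connected.
epsilon theta (11): add — endpoints in different components.
MST edge set: {epsilon gamma, mu zeta, kappa zeta, epsilon rho, gamma zeta, epsilon theta}.
Of the listed edges, {epsilon theta} are in the MST → 1.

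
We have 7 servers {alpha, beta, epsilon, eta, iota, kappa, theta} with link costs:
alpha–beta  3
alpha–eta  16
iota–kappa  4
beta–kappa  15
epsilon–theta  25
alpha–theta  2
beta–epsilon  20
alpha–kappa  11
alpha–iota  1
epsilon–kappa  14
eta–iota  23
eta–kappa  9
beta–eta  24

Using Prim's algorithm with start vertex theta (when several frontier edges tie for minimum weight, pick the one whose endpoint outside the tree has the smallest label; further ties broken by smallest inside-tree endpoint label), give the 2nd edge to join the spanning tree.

Prim's algorithm from theta:
Step 1: frontier [alpha–theta 2, epsilon–theta 25] → take alpha–theta (2); add alpha.
Step 2: frontier [alpha–iota 1, alpha–beta 3, alpha–kappa 11, alpha–eta 16, epsilon–theta 25] → take alpha–iota (1); add iota.
Step 3: frontier [alpha–beta 3, alpha–kappa 11, alpha–eta 16, iota–kappa 4, eta–iota 23, epsilon–theta 25] → take alpha–beta (3); add beta.
Step 4: frontier [alpha–kappa 11, alpha–eta 16, beta–kappa 15, beta–epsilon 20, beta–eta 24, iota–kappa 4, eta–iota 23, epsilon–theta 25] → take iota–kappa (4); add kappa.
Step 5: frontier [alpha–eta 16, beta–epsilon 20, beta–eta 24, eta–iota 23, eta–kappa 9, epsilon–kappa 14, epsilon–theta 25] → take eta–kappa (9); add eta.
Step 6: frontier [beta–epsilon 20, epsilon–kappa 14, epsilon–theta 25] → take epsilon–kappa (14); add epsilon.
The 2nd edge added is alpha–iota.

alpha-iota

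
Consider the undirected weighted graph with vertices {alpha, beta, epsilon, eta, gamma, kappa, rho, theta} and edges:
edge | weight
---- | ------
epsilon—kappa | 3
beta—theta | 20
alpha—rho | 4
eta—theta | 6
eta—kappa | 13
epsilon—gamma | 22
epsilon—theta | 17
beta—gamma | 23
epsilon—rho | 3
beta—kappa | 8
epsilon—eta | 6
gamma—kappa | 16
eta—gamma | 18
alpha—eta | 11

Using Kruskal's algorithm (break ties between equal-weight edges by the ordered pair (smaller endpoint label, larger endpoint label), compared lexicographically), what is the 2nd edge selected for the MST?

Kruskal's algorithm — process edges by increasing weight (ties by edge label):
epsilon—kappa (3): add — endpoints in different components.
epsilon—rho (3): add — endpoints in different components.
alpha—rho (4): add — endpoints in different components.
epsilon—eta (6): add — endpoints in different components.
eta—theta (6): add — endpoints in different components.
beta—kappa (8): add — endpoints in different components.
alpha—eta (11): skip — eta and alpha already connected.
eta—kappa (13): skip — kappa and eta already connected.
gamma—kappa (16): add — endpoints in different components.
The 2nd edge added is epsilon—rho.

epsilon-rho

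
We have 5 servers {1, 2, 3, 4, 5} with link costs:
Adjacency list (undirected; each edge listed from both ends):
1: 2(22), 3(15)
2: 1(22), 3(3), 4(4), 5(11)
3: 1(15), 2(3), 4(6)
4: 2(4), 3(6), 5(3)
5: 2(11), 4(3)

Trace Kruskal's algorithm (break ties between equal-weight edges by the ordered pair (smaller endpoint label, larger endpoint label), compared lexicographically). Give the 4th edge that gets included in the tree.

1-3

Kruskal: consider edges lightest-first.
2—3 (3): add — endpoints in different components.
4—5 (3): add — endpoints in different components.
2—4 (4): add — endpoints in different components.
3—4 (6): skip — 3 and 4 already connected.
2—5 (11): skip — 2 and 5 already connected.
1—3 (15): add — endpoints in different components.
The 4th edge added is 1—3.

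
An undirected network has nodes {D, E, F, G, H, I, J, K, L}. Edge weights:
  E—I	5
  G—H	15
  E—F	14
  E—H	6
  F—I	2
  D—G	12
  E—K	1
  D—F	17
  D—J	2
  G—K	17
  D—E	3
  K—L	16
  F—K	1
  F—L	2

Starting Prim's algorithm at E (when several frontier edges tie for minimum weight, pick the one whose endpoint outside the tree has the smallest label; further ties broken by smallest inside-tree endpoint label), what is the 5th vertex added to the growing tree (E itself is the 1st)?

L

Grow the tree from E using Prim:
Step 1: frontier [E—K 1, D—E 3, E—I 5, E—H 6, E—F 14] → take E—K (1); add K.
Step 2: frontier [D—E 3, E—I 5, E—H 6, E—F 14, F—K 1, K—L 16, G—K 17] → take F—K (1); add F.
Step 3: frontier [D—E 3, E—I 5, E—H 6, F—I 2, F—L 2, D—F 17, K—L 16, G—K 17] → take F—I (2); add I.
Step 4: frontier [D—E 3, E—H 6, F—L 2, D—F 17, K—L 16, G—K 17] → take F—L (2); add L.
Step 5: frontier [D—E 3, E—H 6, D—F 17, G—K 17] → take D—E (3); add D.
Step 6: frontier [D—J 2, D—G 12, E—H 6, G—K 17] → take D—J (2); add J.
Step 7: frontier [D—G 12, E—H 6, G—K 17] → take E—H (6); add H.
Step 8: frontier [D—G 12, G—H 15, G—K 17] → take D—G (12); add G.
Vertex order: E, K, F, I, L, D, J, H, G. The 5th vertex is L.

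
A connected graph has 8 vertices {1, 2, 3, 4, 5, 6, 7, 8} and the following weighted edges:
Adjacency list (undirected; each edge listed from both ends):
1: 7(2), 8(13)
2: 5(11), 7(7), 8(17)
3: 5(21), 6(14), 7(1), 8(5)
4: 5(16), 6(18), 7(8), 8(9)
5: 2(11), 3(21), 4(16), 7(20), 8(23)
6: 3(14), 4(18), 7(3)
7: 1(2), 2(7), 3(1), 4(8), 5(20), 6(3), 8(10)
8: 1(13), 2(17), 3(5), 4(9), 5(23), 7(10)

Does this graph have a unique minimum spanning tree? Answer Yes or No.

Kruskal's algorithm — process edges by increasing weight (ties by edge label):
3–7 (1): add — endpoints in different components.
1–7 (2): add — endpoints in different components.
6–7 (3): add — endpoints in different components.
3–8 (5): add — endpoints in different components.
2–7 (7): add — endpoints in different components.
4–7 (8): add — endpoints in different components.
4–8 (9): skip — 4 and 8 already connected.
7–8 (10): skip — 7 and 8 already connected.
2–5 (11): add — endpoints in different components.
Every non-tree edge has weight strictly greater than the heaviest edge on the tree path between its endpoints, so the MST is unique.

Yes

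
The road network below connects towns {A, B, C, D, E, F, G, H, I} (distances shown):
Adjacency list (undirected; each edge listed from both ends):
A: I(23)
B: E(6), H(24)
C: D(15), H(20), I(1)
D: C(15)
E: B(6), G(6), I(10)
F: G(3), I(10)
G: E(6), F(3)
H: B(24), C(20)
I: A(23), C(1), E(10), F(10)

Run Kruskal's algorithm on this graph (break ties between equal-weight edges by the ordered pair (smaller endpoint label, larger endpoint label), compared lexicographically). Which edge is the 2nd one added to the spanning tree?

F-G

Kruskal: consider edges lightest-first.
C-I (1): add — endpoints in different components.
F-G (3): add — endpoints in different components.
B-E (6): add — endpoints in different components.
E-G (6): add — endpoints in different components.
E-I (10): add — endpoints in different components.
F-I (10): skip — F and I already connected.
C-D (15): add — endpoints in different components.
C-H (20): add — endpoints in different components.
A-I (23): add — endpoints in different components.
The 2nd edge added is F-G.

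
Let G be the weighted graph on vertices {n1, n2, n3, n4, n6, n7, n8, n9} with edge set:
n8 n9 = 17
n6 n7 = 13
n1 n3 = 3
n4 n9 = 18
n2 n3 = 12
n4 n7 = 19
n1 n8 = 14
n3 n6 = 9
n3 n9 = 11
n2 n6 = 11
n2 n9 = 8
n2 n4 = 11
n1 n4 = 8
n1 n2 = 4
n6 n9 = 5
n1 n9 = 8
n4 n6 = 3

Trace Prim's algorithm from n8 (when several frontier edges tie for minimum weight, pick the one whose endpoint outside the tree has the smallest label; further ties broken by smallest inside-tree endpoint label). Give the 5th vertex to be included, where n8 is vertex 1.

Prim, starting at n8.
Step 1: cheapest edge leaving the tree is n1 n8 (14); add n1.
Step 2: cheapest edge leaving the tree is n1 n3 (3); add n3.
Step 3: cheapest edge leaving the tree is n1 n2 (4); add n2.
Step 4: cheapest edge leaving the tree is n1 n4 (8); add n4.
Step 5: cheapest edge leaving the tree is n4 n6 (3); add n6.
Step 6: cheapest edge leaving the tree is n6 n9 (5); add n9.
Step 7: cheapest edge leaving the tree is n6 n7 (13); add n7.
Vertex order: n8, n1, n3, n2, n4, n6, n9, n7. The 5th vertex is n4.

n4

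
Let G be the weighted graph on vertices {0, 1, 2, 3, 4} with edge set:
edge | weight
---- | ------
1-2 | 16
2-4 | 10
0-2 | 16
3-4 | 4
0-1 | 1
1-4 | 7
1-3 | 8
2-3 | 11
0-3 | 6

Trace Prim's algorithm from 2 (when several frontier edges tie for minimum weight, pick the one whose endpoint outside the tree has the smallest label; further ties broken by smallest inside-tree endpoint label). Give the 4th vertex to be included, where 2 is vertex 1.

Grow the tree from 2 using Prim:
Step 1: cheapest edge leaving the tree is 2-4 (10); add 4.
Step 2: cheapest edge leaving the tree is 3-4 (4); add 3.
Step 3: cheapest edge leaving the tree is 0-3 (6); add 0.
Step 4: cheapest edge leaving the tree is 0-1 (1); add 1.
Vertex order: 2, 4, 3, 0, 1. The 4th vertex is 0.

0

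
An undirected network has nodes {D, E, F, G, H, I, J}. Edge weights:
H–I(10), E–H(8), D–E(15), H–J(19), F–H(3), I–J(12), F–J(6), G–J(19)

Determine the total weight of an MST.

61

Grow the tree from D using Prim:
Step 1: cheapest edge leaving the tree is D–E (15); add E.
Step 2: cheapest edge leaving the tree is E–H (8); add H.
Step 3: cheapest edge leaving the tree is F–H (3); add F.
Step 4: cheapest edge leaving the tree is F–J (6); add J.
Step 5: cheapest edge leaving the tree is H–I (10); add I.
Step 6: cheapest edge leaving the tree is G–J (19); add G.
MST edges: D–E, E–H, F–H, F–J, H–I, G–J; total weight 15+8+3+6+10+19 = 61.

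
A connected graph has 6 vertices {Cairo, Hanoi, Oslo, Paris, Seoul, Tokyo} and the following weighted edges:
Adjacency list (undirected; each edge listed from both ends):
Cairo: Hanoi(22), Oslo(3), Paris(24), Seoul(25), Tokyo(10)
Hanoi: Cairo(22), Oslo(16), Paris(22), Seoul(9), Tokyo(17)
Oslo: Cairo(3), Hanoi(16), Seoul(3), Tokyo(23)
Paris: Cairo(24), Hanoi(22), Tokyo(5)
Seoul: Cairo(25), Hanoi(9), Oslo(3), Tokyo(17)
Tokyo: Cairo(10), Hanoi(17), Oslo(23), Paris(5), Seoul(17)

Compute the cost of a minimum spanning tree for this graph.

Prim, starting at Oslo.
Step 1: frontier [Cairo-Oslo 3, Oslo-Seoul 3, Hanoi-Oslo 16, Oslo-Tokyo 23] → take Cairo-Oslo (3); add Cairo.
Step 2: frontier [Cairo-Tokyo 10, Cairo-Hanoi 22, Cairo-Paris 24, Cairo-Seoul 25, Oslo-Seoul 3, Hanoi-Oslo 16, Oslo-Tokyo 23] → take Oslo-Seoul (3); add Seoul.
Step 3: frontier [Cairo-Tokyo 10, Cairo-Hanoi 22, Cairo-Paris 24, Hanoi-Oslo 16, Oslo-Tokyo 23, Hanoi-Seoul 9, Seoul-Tokyo 17] → take Hanoi-Seoul (9); add Hanoi.
Step 4: frontier [Cairo-Tokyo 10, Cairo-Paris 24, Hanoi-Tokyo 17, Hanoi-Paris 22, Oslo-Tokyo 23, Seoul-Tokyo 17] → take Cairo-Tokyo (10); add Tokyo.
Step 5: frontier [Cairo-Paris 24, Hanoi-Paris 22, Paris-Tokyo 5] → take Paris-Tokyo (5); add Paris.
MST edges: Cairo-Oslo, Oslo-Seoul, Hanoi-Seoul, Cairo-Tokyo, Paris-Tokyo; total weight 3+3+9+10+5 = 30.

30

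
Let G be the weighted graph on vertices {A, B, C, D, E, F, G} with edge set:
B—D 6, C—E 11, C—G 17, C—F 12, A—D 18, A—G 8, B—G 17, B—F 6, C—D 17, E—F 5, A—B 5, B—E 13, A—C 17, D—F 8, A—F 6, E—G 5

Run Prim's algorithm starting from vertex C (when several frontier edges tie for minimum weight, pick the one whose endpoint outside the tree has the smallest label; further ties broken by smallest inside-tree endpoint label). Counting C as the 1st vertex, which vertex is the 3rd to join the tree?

F

Grow the tree from C using Prim:
Step 1: cheapest edge leaving the tree is C—E (11); add E.
Step 2: cheapest edge leaving the tree is E—F (5); add F.
Step 3: cheapest edge leaving the tree is E—G (5); add G.
Step 4: cheapest edge leaving the tree is A—F (6); add A.
Step 5: cheapest edge leaving the tree is A—B (5); add B.
Step 6: cheapest edge leaving the tree is B—D (6); add D.
Vertex order: C, E, F, G, A, B, D. The 3rd vertex is F.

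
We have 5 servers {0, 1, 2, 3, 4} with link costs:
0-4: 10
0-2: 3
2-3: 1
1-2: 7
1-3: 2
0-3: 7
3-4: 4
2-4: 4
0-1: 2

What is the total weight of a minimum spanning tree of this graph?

9

Sort edges by weight, then run Kruskal:
2-3 (1): add. Components now {0} {1} {2,3} {4}
0-1 (2): add. Components now {0,1} {2,3} {4}
1-3 (2): add. Components now {0,1,2,3} {4}
0-2 (3): skip — 0 and 2 already connected.
2-4 (4): add. Components now {0,1,2,3,4}
MST edges: 2-3, 0-1, 1-3, 2-4; total weight 1+2+2+4 = 9.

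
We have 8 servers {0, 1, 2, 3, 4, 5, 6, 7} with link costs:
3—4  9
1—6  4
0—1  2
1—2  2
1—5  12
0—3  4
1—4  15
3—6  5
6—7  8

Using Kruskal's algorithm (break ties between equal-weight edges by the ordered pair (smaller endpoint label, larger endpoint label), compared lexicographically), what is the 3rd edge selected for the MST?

Sort edges by weight, then run Kruskal:
0—1 (2): add — endpoints in different components.
1—2 (2): add — endpoints in different components.
0—3 (4): add — endpoints in different components.
1—6 (4): add — endpoints in different components.
3—6 (5): skip — 3 and 6 already connected.
6—7 (8): add — endpoints in different components.
3—4 (9): add — endpoints in different components.
1—5 (12): add — endpoints in different components.
The 3rd edge added is 0—3.

0-3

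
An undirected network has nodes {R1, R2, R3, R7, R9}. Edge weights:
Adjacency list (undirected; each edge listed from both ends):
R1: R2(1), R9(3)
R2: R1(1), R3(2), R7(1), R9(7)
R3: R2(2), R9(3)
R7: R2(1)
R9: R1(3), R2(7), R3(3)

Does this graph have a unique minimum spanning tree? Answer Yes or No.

No

Kruskal's algorithm — process edges by increasing weight (ties by edge label):
R1 R2 (1): add — endpoints in different components.
R2 R7 (1): add — endpoints in different components.
R2 R3 (2): add — endpoints in different components.
R1 R9 (3): add — endpoints in different components.
Non-tree edge R3 R9 has weight 3, equal to the heaviest edge on its tree cycle — swapping gives another MST of the same weight. Not unique.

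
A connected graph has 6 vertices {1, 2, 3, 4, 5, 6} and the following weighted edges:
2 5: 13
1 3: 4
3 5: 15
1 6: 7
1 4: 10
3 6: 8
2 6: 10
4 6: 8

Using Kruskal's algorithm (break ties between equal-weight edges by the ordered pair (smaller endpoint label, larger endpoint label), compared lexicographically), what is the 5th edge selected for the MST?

Sort edges by weight, then run Kruskal:
1 3 (4): add — endpoints in different components.
1 6 (7): add — endpoints in different components.
3 6 (8): skip — 3 and 6 already connected.
4 6 (8): add — endpoints in different components.
1 4 (10): skip — 1 and 4 already connected.
2 6 (10): add — endpoints in different components.
2 5 (13): add — endpoints in different components.
The 5th edge added is 2 5.

2-5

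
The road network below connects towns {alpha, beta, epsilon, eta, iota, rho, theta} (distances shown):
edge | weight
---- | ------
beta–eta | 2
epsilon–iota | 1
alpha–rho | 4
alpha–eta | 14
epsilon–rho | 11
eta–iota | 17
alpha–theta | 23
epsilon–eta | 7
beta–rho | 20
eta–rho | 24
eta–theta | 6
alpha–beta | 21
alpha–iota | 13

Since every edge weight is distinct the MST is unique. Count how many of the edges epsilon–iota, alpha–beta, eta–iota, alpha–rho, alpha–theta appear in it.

2

Kruskal's algorithm — process edges by increasing weight (ties by edge label):
epsilon–iota (1): add — endpoints in different components.
beta–eta (2): add — endpoints in different components.
alpha–rho (4): add — endpoints in different components.
eta–theta (6): add — endpoints in different components.
epsilon–eta (7): add — endpoints in different components.
epsilon–rho (11): add — endpoints in different components.
MST edge set: {epsilon–iota, beta–eta, alpha–rho, eta–theta, epsilon–eta, epsilon–rho}.
Of the listed edges, {epsilon–iota, alpha–rho} are in the MST → 2.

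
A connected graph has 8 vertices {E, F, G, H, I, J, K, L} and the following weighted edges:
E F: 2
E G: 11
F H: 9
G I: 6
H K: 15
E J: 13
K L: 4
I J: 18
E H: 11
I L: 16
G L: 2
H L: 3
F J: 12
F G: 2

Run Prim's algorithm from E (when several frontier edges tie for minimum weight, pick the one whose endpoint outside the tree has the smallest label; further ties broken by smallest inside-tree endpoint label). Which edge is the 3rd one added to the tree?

Grow the tree from E using Prim:
Step 1: cheapest edge leaving the tree is E F (2); add F.
Step 2: cheapest edge leaving the tree is F G (2); add G.
Step 3: cheapest edge leaving the tree is G L (2); add L.
Step 4: cheapest edge leaving the tree is H L (3); add H.
Step 5: cheapest edge leaving the tree is K L (4); add K.
Step 6: cheapest edge leaving the tree is G I (6); add I.
Step 7: cheapest edge leaving the tree is F J (12); add J.
The 3rd edge added is G L.

G-L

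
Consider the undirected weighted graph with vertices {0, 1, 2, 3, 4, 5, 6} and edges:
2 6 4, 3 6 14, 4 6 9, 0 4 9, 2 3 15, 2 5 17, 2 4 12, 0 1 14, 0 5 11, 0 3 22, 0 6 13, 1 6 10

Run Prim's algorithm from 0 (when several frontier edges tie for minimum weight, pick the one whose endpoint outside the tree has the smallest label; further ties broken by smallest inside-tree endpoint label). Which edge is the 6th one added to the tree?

Prim, starting at 0.
Step 1: frontier [0 4 9, 0 5 11, 0 6 13, 0 1 14, 0 3 22] → take 0 4 (9); add 4.
Step 2: frontier [0 5 11, 0 6 13, 0 1 14, 0 3 22, 4 6 9, 2 4 12] → take 4 6 (9); add 6.
Step 3: frontier [0 5 11, 0 1 14, 0 3 22, 2 4 12, 2 6 4, 1 6 10, 3 6 14] → take 2 6 (4); add 2.
Step 4: frontier [0 5 11, 0 1 14, 0 3 22, 2 3 15, 2 5 17, 1 6 10, 3 6 14] → take 1 6 (10); add 1.
Step 5: frontier [0 5 11, 0 3 22, 2 3 15, 2 5 17, 3 6 14] → take 0 5 (11); add 5.
Step 6: frontier [0 3 22, 2 3 15, 3 6 14] → take 3 6 (14); add 3.
The 6th edge added is 3 6.

3-6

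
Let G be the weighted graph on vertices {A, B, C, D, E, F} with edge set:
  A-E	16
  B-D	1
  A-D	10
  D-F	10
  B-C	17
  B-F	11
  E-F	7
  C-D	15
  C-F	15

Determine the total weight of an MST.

Sort edges by weight, then run Kruskal:
B-D (1): add — endpoints in different components.
E-F (7): add — endpoints in different components.
A-D (10): add — endpoints in different components.
D-F (10): add — endpoints in different components.
B-F (11): skip — B and F already connected.
C-D (15): add — endpoints in different components.
MST edges: B-D, E-F, A-D, D-F, C-D; total weight 1+7+10+10+15 = 43.

43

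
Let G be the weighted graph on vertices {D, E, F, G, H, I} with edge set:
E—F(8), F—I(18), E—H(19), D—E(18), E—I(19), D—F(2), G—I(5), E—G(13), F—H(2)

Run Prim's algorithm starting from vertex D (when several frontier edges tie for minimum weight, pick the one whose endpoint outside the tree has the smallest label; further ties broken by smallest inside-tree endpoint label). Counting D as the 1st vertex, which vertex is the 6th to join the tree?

Prim's algorithm from D:
Step 1: frontier [D—F 2, D—E 18] → take D—F (2); add F.
Step 2: frontier [D—E 18, F—H 2, E—F 8, F—I 18] → take F—H (2); add H.
Step 3: frontier [D—E 18, E—F 8, F—I 18, E—H 19] → take E—F (8); add E.
Step 4: frontier [E—G 13, E—I 19, F—I 18] → take E—G (13); add G.
Step 5: frontier [E—I 19, F—I 18, G—I 5] → take G—I (5); add I.
Vertex order: D, F, H, E, G, I. The 6th vertex is I.

I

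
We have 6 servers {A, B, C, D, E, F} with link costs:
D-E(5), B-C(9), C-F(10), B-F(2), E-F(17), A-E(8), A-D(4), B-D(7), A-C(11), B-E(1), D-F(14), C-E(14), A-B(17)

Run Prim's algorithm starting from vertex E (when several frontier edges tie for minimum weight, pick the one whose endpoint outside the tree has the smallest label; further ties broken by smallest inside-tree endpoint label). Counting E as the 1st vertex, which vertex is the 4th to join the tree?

D

Grow the tree from E using Prim:
Step 1: frontier [B-E 1, D-E 5, A-E 8, C-E 14, E-F 17] → take B-E (1); add B.
Step 2: frontier [B-F 2, B-D 7, B-C 9, A-B 17, D-E 5, A-E 8, C-E 14, E-F 17] → take B-F (2); add F.
Step 3: frontier [B-D 7, B-C 9, A-B 17, D-E 5, A-E 8, C-E 14, C-F 10, D-F 14] → take D-E (5); add D.
Step 4: frontier [B-C 9, A-B 17, A-D 4, A-E 8, C-E 14, C-F 10] → take A-D (4); add A.
Step 5: frontier [A-C 11, B-C 9, C-E 14, C-F 10] → take B-C (9); add C.
Vertex order: E, B, F, D, A, C. The 4th vertex is D.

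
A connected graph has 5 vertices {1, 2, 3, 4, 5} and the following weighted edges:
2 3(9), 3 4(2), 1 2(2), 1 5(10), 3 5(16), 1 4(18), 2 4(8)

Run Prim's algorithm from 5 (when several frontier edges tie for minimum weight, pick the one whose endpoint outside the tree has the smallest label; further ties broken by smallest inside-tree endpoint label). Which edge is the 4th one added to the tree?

Prim, starting at 5.
Step 1: frontier [1 5 10, 3 5 16] → take 1 5 (10); add 1.
Step 2: frontier [1 2 2, 1 4 18, 3 5 16] → take 1 2 (2); add 2.
Step 3: frontier [1 4 18, 2 4 8, 2 3 9, 3 5 16] → take 2 4 (8); add 4.
Step 4: frontier [2 3 9, 3 4 2, 3 5 16] → take 3 4 (2); add 3.
The 4th edge added is 3 4.

3-4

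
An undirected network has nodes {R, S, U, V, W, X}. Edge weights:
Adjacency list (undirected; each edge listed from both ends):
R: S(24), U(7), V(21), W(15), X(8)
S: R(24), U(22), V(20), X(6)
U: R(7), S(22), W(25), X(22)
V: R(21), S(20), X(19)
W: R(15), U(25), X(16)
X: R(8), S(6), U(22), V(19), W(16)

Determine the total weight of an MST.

55

Sort edges by weight, then run Kruskal:
S X (6): add — endpoints in different components.
R U (7): add — endpoints in different components.
R X (8): add — endpoints in different components.
R W (15): add — endpoints in different components.
W X (16): skip — W and X already connected.
V X (19): add — endpoints in different components.
MST edges: S X, R U, R X, R W, V X; total weight 6+7+8+15+19 = 55.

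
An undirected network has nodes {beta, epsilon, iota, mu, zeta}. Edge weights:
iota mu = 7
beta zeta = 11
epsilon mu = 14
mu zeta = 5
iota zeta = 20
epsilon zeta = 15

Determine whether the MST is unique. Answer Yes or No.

Yes

Kruskal's algorithm — process edges by increasing weight (ties by edge label):
mu zeta (5): add. Components now {mu,zeta} {beta} {epsilon} {iota}
iota mu (7): add. Components now {iota,mu,zeta} {beta} {epsilon}
beta zeta (11): add. Components now {beta,iota,mu,zeta} {epsilon}
epsilon mu (14): add. Components now {beta,epsilon,iota,mu,zeta}
Every non-tree edge has weight strictly greater than the heaviest edge on the tree path between its endpoints, so the MST is unique.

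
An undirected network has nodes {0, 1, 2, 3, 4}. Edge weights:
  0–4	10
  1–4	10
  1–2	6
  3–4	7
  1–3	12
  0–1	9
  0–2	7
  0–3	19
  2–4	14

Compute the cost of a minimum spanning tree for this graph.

30

Sort edges by weight, then run Kruskal:
1–2 (6): add — endpoints in different components.
0–2 (7): add — endpoints in different components.
3–4 (7): add — endpoints in different components.
0–1 (9): skip — 0 and 1 already connected.
0–4 (10): add — endpoints in different components.
MST edges: 1–2, 0–2, 3–4, 0–4; total weight 6+7+7+10 = 30.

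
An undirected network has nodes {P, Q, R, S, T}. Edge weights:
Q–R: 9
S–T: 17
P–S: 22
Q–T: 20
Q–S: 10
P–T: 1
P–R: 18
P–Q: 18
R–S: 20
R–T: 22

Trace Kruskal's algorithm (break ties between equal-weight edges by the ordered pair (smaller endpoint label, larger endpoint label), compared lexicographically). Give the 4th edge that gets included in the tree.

Kruskal's algorithm — process edges by increasing weight (ties by edge label):
P–T (1): add. Components now {P,T} {R} {Q} {S}
Q–R (9): add. Components now {P,T} {Q,R} {S}
Q–S (10): add. Components now {P,T} {Q,R,S}
S–T (17): add. Components now {P,Q,R,S,T}
The 4th edge added is S–T.

S-T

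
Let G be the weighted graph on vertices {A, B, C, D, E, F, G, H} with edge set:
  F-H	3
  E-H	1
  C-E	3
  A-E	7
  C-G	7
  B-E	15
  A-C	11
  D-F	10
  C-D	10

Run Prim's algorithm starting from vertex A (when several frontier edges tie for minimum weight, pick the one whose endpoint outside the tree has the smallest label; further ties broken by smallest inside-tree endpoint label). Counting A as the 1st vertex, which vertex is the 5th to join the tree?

F

Grow the tree from A using Prim:
Step 1: frontier [A-E 7, A-C 11] → take A-E (7); add E.
Step 2: frontier [A-C 11, E-H 1, C-E 3, B-E 15] → take E-H (1); add H.
Step 3: frontier [A-C 11, C-E 3, B-E 15, F-H 3] → take C-E (3); add C.
Step 4: frontier [C-G 7, C-D 10, B-E 15, F-H 3] → take F-H (3); add F.
Step 5: frontier [C-G 7, C-D 10, B-E 15, D-F 10] → take C-G (7); add G.
Step 6: frontier [C-D 10, B-E 15, D-F 10] → take C-D (10); add D.
Step 7: frontier [B-E 15] → take B-E (15); add B.
Vertex order: A, E, H, C, F, G, D, B. The 5th vertex is F.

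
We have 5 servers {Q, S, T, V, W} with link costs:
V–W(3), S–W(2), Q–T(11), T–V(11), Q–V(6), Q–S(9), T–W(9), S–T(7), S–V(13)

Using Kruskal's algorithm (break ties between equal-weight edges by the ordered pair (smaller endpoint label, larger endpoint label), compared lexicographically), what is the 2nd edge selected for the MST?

Sort edges by weight, then run Kruskal:
S–W (2): add — endpoints in different components.
V–W (3): add — endpoints in different components.
Q–V (6): add — endpoints in different components.
S–T (7): add — endpoints in different components.
The 2nd edge added is V–W.

V-W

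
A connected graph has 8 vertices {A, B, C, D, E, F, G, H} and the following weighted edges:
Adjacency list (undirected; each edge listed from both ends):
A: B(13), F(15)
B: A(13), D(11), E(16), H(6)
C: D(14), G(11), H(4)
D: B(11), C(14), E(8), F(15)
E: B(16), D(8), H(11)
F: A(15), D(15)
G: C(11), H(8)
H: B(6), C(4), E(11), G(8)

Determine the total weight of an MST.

Prim's algorithm from D:
Step 1: frontier [D–E 8, B–D 11, C–D 14, D–F 15] → take D–E (8); add E.
Step 2: frontier [B–D 11, C–D 14, D–F 15, E–H 11, B–E 16] → take B–D (11); add B.
Step 3: frontier [B–H 6, A–B 13, C–D 14, D–F 15, E–H 11] → take B–H (6); add H.
Step 4: frontier [A–B 13, C–D 14, D–F 15, C–H 4, G–H 8] → take C–H (4); add C.
Step 5: frontier [A–B 13, C–G 11, D–F 15, G–H 8] → take G–H (8); add G.
Step 6: frontier [A–B 13, D–F 15] → take A–B (13); add A.
Step 7: frontier [A–F 15, D–F 15] → take A–F (15); add F.
MST edges: D–E, B–D, B–H, C–H, G–H, A–B, A–F; total weight 8+11+6+4+8+13+15 = 65.

65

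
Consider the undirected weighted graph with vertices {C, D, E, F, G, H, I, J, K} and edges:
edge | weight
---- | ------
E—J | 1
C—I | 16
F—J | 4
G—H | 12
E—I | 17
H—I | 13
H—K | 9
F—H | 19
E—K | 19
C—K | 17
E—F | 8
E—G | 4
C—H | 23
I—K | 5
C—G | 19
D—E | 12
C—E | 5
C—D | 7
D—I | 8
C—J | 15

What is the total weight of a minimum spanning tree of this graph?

Kruskal's algorithm — process edges by increasing weight (ties by edge label):
E—J (1): add — endpoints in different components.
E—G (4): add — endpoints in different components.
F—J (4): add — endpoints in different components.
C—E (5): add — endpoints in different components.
I—K (5): add — endpoints in different components.
C—D (7): add — endpoints in different components.
D—I (8): add — endpoints in different components.
E—F (8): skip — E and F already connected.
H—K (9): add — endpoints in different components.
MST edges: E—J, E—G, F—J, C—E, I—K, C—D, D—I, H—K; total weight 1+4+4+5+5+7+8+9 = 43.

43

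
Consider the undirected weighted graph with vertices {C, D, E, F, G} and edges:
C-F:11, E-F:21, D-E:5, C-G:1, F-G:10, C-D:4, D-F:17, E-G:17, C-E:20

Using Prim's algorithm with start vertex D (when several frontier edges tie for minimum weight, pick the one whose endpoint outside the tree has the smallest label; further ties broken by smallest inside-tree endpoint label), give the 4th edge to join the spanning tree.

Prim's algorithm from D:
Step 1: frontier [C-D 4, D-E 5, D-F 17] → take C-D (4); add C.
Step 2: frontier [C-G 1, C-F 11, C-E 20, D-E 5, D-F 17] → take C-G (1); add G.
Step 3: frontier [C-F 11, C-E 20, D-E 5, D-F 17, F-G 10, E-G 17] → take D-E (5); add E.
Step 4: frontier [C-F 11, D-F 17, E-F 21, F-G 10] → take F-G (10); add F.
The 4th edge added is F-G.

F-G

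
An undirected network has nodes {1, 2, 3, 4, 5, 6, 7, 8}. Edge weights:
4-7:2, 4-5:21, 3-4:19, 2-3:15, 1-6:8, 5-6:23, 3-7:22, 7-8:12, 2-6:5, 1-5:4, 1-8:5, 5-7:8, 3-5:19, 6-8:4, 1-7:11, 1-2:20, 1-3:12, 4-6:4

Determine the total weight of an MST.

Grow the tree from 4 using Prim:
Step 1: cheapest edge leaving the tree is 4-7 (2); add 7.
Step 2: cheapest edge leaving the tree is 4-6 (4); add 6.
Step 3: cheapest edge leaving the tree is 6-8 (4); add 8.
Step 4: cheapest edge leaving the tree is 1-8 (5); add 1.
Step 5: cheapest edge leaving the tree is 1-5 (4); add 5.
Step 6: cheapest edge leaving the tree is 2-6 (5); add 2.
Step 7: cheapest edge leaving the tree is 1-3 (12); add 3.
MST edges: 4-7, 4-6, 6-8, 1-8, 1-5, 2-6, 1-3; total weight 2+4+4+5+4+5+12 = 36.

36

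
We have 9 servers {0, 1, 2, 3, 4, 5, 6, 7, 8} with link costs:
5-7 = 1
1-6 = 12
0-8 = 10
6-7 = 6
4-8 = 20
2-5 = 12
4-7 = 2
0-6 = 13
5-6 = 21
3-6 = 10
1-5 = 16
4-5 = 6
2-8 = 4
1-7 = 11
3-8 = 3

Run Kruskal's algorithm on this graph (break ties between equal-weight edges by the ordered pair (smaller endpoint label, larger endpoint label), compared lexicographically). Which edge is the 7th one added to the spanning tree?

Kruskal: consider edges lightest-first.
5-7 (1): add — endpoints in different components.
4-7 (2): add — endpoints in different components.
3-8 (3): add — endpoints in different components.
2-8 (4): add — endpoints in different components.
4-5 (6): skip — 4 and 5 already connected.
6-7 (6): add — endpoints in different components.
0-8 (10): add — endpoints in different components.
3-6 (10): add — endpoints in different components.
1-7 (11): add — endpoints in different components.
The 7th edge added is 3-6.

3-6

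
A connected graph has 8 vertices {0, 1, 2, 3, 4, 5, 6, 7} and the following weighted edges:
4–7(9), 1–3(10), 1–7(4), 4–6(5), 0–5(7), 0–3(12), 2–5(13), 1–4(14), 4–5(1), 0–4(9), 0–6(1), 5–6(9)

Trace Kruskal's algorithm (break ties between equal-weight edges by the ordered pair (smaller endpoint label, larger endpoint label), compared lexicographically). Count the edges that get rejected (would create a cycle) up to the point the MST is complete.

Kruskal's algorithm — process edges by increasing weight (ties by edge label):
0–6 (1): add — endpoints in different components.
4–5 (1): add — endpoints in different components.
1–7 (4): add — endpoints in different components.
4–6 (5): add — endpoints in different components.
0–5 (7): skip — 0 and 5 already connected.
0–4 (9): skip — 0 and 4 already connected.
4–7 (9): add — endpoints in different components.
5–6 (9): skip — 5 and 6 already connected.
1–3 (10): add — endpoints in different components.
0–3 (12): skip — 0 and 3 already connected.
2–5 (13): add — endpoints in different components.
Edges rejected before the tree was complete: 4.

4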